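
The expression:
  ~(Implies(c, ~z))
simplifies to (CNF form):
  c & z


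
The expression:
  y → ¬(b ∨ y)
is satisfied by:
  {y: False}


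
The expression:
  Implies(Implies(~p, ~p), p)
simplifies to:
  p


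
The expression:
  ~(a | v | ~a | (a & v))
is never true.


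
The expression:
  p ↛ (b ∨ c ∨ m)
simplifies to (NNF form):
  p ∧ ¬b ∧ ¬c ∧ ¬m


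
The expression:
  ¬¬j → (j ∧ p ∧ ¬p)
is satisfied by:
  {j: False}


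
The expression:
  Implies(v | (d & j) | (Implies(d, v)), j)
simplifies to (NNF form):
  j | (d & ~v)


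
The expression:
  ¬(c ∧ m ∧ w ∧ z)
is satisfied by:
  {w: False, m: False, z: False, c: False}
  {c: True, w: False, m: False, z: False}
  {z: True, w: False, m: False, c: False}
  {c: True, z: True, w: False, m: False}
  {m: True, c: False, w: False, z: False}
  {c: True, m: True, w: False, z: False}
  {z: True, m: True, c: False, w: False}
  {c: True, z: True, m: True, w: False}
  {w: True, z: False, m: False, c: False}
  {c: True, w: True, z: False, m: False}
  {z: True, w: True, c: False, m: False}
  {c: True, z: True, w: True, m: False}
  {m: True, w: True, z: False, c: False}
  {c: True, m: True, w: True, z: False}
  {z: True, m: True, w: True, c: False}


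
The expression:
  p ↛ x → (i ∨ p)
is always true.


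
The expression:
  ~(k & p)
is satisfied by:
  {p: False, k: False}
  {k: True, p: False}
  {p: True, k: False}


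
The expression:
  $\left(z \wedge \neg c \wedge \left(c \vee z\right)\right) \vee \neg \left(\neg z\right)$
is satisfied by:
  {z: True}


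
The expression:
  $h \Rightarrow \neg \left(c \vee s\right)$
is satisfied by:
  {c: False, h: False, s: False}
  {s: True, c: False, h: False}
  {c: True, s: False, h: False}
  {s: True, c: True, h: False}
  {h: True, s: False, c: False}


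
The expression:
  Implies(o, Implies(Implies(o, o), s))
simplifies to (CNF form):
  s | ~o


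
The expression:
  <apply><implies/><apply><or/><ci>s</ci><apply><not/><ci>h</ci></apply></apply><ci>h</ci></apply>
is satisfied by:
  {h: True}


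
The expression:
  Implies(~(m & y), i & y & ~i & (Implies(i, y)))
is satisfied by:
  {m: True, y: True}


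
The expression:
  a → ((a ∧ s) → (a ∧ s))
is always true.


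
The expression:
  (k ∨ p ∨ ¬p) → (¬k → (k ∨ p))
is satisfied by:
  {k: True, p: True}
  {k: True, p: False}
  {p: True, k: False}


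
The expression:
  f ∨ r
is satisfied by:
  {r: True, f: True}
  {r: True, f: False}
  {f: True, r: False}


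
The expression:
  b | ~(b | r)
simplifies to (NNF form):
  b | ~r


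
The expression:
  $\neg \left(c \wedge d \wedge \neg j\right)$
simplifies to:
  $j \vee \neg c \vee \neg d$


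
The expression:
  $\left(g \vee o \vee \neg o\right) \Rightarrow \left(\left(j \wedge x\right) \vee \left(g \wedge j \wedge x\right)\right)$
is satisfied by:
  {j: True, x: True}


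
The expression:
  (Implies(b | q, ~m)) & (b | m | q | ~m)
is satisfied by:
  {q: False, m: False, b: False}
  {b: True, q: False, m: False}
  {q: True, b: False, m: False}
  {b: True, q: True, m: False}
  {m: True, b: False, q: False}


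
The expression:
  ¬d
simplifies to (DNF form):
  ¬d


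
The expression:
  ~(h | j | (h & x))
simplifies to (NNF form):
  ~h & ~j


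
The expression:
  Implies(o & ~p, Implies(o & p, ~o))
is always true.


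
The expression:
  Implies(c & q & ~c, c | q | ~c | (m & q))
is always true.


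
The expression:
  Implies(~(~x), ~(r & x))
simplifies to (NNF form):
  ~r | ~x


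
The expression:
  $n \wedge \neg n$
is never true.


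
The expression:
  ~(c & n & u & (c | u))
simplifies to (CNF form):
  ~c | ~n | ~u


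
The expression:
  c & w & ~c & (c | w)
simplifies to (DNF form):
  False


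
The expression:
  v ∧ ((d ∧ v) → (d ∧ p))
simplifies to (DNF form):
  (p ∧ v) ∨ (v ∧ ¬d)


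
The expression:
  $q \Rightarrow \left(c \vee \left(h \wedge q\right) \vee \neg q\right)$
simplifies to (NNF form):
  $c \vee h \vee \neg q$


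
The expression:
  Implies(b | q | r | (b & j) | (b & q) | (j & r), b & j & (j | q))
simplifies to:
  (b | ~q) & (b | ~r) & (j | ~b)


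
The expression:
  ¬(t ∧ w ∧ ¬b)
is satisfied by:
  {b: True, w: False, t: False}
  {w: False, t: False, b: False}
  {b: True, t: True, w: False}
  {t: True, w: False, b: False}
  {b: True, w: True, t: False}
  {w: True, b: False, t: False}
  {b: True, t: True, w: True}


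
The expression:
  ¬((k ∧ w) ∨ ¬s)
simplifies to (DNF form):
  (s ∧ ¬k) ∨ (s ∧ ¬w)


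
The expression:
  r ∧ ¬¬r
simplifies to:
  r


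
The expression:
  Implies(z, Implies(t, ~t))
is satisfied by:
  {t: False, z: False}
  {z: True, t: False}
  {t: True, z: False}


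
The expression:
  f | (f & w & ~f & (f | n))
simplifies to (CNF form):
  f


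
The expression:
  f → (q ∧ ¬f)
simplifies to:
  ¬f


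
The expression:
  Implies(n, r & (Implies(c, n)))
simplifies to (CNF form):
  r | ~n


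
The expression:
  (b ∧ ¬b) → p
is always true.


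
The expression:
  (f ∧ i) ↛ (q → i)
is never true.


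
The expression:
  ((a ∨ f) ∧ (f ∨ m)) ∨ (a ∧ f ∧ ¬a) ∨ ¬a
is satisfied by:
  {m: True, f: True, a: False}
  {m: True, f: False, a: False}
  {f: True, m: False, a: False}
  {m: False, f: False, a: False}
  {a: True, m: True, f: True}
  {a: True, m: True, f: False}
  {a: True, f: True, m: False}


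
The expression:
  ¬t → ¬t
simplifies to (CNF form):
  True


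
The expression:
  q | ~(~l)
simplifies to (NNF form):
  l | q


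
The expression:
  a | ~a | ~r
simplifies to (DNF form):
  True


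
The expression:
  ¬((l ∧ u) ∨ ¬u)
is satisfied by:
  {u: True, l: False}


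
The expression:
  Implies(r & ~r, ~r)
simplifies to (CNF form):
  True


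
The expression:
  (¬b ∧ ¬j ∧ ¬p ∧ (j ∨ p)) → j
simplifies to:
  True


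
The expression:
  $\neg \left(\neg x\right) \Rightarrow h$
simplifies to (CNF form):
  $h \vee \neg x$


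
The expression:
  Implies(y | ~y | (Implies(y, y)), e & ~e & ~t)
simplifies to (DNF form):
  False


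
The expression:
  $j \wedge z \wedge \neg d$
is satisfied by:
  {z: True, j: True, d: False}


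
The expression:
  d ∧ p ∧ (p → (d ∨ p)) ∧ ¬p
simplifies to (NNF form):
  False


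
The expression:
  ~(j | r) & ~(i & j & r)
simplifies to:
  ~j & ~r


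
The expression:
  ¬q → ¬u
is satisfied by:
  {q: True, u: False}
  {u: False, q: False}
  {u: True, q: True}


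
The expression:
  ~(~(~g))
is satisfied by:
  {g: False}


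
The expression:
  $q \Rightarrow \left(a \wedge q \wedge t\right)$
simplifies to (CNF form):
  $\left(a \vee \neg q\right) \wedge \left(t \vee \neg q\right)$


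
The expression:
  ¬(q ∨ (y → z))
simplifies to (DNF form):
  y ∧ ¬q ∧ ¬z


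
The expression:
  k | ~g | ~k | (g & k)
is always true.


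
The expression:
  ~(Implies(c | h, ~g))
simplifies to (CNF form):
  g & (c | h)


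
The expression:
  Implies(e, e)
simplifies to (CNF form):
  True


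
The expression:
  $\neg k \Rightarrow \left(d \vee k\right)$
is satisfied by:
  {d: True, k: True}
  {d: True, k: False}
  {k: True, d: False}


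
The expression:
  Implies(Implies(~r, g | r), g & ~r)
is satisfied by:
  {r: False}


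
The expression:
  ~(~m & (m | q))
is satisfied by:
  {m: True, q: False}
  {q: False, m: False}
  {q: True, m: True}


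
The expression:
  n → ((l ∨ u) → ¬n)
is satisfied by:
  {u: False, n: False, l: False}
  {l: True, u: False, n: False}
  {u: True, l: False, n: False}
  {l: True, u: True, n: False}
  {n: True, l: False, u: False}


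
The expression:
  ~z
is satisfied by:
  {z: False}


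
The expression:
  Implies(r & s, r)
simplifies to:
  True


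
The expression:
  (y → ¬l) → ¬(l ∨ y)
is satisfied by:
  {y: False, l: False}
  {l: True, y: True}


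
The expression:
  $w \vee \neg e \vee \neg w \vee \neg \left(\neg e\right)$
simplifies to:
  $\text{True}$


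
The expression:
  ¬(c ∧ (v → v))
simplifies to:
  ¬c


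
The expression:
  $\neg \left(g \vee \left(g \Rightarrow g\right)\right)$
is never true.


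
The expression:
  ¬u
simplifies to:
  ¬u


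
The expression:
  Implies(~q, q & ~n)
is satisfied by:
  {q: True}


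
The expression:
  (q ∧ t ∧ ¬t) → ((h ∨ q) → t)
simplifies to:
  True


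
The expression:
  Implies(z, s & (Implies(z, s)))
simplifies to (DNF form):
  s | ~z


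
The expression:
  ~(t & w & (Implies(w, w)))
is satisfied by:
  {w: False, t: False}
  {t: True, w: False}
  {w: True, t: False}


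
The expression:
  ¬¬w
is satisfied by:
  {w: True}


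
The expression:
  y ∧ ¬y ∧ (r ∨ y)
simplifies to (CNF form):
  False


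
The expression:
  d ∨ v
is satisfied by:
  {d: True, v: True}
  {d: True, v: False}
  {v: True, d: False}


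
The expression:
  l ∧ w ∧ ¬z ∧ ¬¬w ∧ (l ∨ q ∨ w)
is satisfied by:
  {w: True, l: True, z: False}


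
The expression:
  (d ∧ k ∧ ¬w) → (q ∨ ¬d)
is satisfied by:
  {w: True, q: True, k: False, d: False}
  {w: True, k: False, q: False, d: False}
  {q: True, w: False, k: False, d: False}
  {w: False, k: False, q: False, d: False}
  {d: True, w: True, q: True, k: False}
  {d: True, w: True, k: False, q: False}
  {d: True, q: True, w: False, k: False}
  {d: True, w: False, k: False, q: False}
  {w: True, k: True, q: True, d: False}
  {w: True, k: True, d: False, q: False}
  {k: True, q: True, d: False, w: False}
  {k: True, d: False, q: False, w: False}
  {w: True, k: True, d: True, q: True}
  {w: True, k: True, d: True, q: False}
  {k: True, d: True, q: True, w: False}


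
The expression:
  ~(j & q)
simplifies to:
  ~j | ~q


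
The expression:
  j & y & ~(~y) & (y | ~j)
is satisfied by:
  {j: True, y: True}


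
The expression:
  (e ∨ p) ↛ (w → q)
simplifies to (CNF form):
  w ∧ ¬q ∧ (e ∨ p)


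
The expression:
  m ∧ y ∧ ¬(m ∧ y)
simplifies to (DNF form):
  False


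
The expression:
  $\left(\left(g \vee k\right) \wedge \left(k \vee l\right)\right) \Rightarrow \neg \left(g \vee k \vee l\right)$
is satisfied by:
  {l: False, k: False, g: False}
  {g: True, l: False, k: False}
  {l: True, g: False, k: False}


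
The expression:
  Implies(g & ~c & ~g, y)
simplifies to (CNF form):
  True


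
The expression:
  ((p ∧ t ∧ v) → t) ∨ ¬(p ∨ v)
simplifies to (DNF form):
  True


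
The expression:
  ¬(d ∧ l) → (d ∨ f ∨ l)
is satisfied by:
  {d: True, l: True, f: True}
  {d: True, l: True, f: False}
  {d: True, f: True, l: False}
  {d: True, f: False, l: False}
  {l: True, f: True, d: False}
  {l: True, f: False, d: False}
  {f: True, l: False, d: False}


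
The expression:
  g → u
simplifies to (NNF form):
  u ∨ ¬g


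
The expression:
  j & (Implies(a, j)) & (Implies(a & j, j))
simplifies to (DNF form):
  j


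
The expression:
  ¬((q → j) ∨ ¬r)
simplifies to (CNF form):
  q ∧ r ∧ ¬j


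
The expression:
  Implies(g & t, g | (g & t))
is always true.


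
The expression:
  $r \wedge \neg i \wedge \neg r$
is never true.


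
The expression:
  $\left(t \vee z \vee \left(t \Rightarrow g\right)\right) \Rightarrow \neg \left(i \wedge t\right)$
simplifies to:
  $\neg i \vee \neg t$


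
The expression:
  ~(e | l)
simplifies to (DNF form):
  ~e & ~l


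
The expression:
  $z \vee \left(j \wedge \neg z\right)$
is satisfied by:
  {z: True, j: True}
  {z: True, j: False}
  {j: True, z: False}


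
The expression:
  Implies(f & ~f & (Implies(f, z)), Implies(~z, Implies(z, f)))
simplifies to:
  True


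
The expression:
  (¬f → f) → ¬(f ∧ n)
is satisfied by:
  {n: False, f: False}
  {f: True, n: False}
  {n: True, f: False}


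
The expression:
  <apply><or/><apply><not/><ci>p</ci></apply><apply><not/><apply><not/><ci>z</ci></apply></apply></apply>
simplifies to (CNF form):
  <apply><or/><ci>z</ci><apply><not/><ci>p</ci></apply></apply>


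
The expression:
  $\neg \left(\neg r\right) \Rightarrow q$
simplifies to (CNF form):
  $q \vee \neg r$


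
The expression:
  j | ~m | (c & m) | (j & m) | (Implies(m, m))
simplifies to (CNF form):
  True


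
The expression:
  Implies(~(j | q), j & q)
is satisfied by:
  {q: True, j: True}
  {q: True, j: False}
  {j: True, q: False}


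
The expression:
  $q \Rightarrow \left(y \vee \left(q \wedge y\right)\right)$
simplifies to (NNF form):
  $y \vee \neg q$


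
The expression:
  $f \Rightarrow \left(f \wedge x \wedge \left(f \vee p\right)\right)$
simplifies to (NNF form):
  $x \vee \neg f$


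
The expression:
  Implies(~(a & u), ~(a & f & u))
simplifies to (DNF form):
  True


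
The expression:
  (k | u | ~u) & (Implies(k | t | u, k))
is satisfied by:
  {k: True, u: False, t: False}
  {k: True, t: True, u: False}
  {k: True, u: True, t: False}
  {k: True, t: True, u: True}
  {t: False, u: False, k: False}


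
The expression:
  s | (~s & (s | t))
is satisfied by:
  {t: True, s: True}
  {t: True, s: False}
  {s: True, t: False}


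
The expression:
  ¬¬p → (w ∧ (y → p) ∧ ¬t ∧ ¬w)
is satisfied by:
  {p: False}


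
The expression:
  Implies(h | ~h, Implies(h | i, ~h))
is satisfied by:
  {h: False}


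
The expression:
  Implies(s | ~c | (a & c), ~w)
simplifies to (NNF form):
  ~w | (c & ~a & ~s)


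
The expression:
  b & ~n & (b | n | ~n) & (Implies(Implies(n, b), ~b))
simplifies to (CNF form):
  False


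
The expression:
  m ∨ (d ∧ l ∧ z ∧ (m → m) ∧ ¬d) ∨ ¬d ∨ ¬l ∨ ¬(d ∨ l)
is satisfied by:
  {m: True, l: False, d: False}
  {l: False, d: False, m: False}
  {d: True, m: True, l: False}
  {d: True, l: False, m: False}
  {m: True, l: True, d: False}
  {l: True, m: False, d: False}
  {d: True, l: True, m: True}


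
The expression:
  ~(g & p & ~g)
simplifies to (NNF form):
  True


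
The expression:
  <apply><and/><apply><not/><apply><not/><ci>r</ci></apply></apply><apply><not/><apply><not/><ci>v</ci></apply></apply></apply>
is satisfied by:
  {r: True, v: True}


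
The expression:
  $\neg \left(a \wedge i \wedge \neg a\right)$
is always true.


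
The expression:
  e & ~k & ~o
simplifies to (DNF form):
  e & ~k & ~o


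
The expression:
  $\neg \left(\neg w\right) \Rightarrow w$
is always true.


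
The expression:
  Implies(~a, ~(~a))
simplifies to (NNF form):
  a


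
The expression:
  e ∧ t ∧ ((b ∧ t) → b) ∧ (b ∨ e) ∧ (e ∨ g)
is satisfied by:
  {t: True, e: True}


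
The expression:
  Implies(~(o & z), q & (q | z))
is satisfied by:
  {q: True, z: True, o: True}
  {q: True, z: True, o: False}
  {q: True, o: True, z: False}
  {q: True, o: False, z: False}
  {z: True, o: True, q: False}


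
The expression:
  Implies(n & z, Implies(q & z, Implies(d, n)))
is always true.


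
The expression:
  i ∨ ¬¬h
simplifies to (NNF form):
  h ∨ i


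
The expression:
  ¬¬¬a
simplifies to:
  ¬a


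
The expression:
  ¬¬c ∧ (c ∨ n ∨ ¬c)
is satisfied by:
  {c: True}


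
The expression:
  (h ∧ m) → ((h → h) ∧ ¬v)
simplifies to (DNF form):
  ¬h ∨ ¬m ∨ ¬v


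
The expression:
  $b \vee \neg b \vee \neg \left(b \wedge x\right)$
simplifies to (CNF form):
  $\text{True}$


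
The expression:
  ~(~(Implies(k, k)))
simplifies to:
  True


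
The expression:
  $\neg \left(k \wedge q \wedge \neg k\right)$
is always true.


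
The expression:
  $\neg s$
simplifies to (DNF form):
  $\neg s$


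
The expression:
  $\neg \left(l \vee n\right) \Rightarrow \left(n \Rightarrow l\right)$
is always true.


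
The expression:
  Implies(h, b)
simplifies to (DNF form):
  b | ~h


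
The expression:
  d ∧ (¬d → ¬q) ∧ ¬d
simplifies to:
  False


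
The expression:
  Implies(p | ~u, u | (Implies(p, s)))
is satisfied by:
  {u: True, s: True, p: False}
  {u: True, p: False, s: False}
  {s: True, p: False, u: False}
  {s: False, p: False, u: False}
  {u: True, s: True, p: True}
  {u: True, p: True, s: False}
  {s: True, p: True, u: False}


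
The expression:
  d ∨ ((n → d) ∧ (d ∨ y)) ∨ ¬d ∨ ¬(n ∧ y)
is always true.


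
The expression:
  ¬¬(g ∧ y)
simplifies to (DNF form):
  g ∧ y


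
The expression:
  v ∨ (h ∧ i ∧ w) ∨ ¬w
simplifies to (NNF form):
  v ∨ (h ∧ i) ∨ ¬w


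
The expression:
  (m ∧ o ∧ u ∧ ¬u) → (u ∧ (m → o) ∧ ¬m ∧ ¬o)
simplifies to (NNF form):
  True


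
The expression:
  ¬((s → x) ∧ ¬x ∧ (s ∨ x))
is always true.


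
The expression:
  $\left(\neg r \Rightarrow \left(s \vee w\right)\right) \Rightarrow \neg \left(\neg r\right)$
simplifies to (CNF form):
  $\left(r \vee \neg s\right) \wedge \left(r \vee \neg w\right)$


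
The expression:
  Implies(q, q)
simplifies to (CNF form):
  True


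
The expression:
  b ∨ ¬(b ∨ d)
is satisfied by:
  {b: True, d: False}
  {d: False, b: False}
  {d: True, b: True}


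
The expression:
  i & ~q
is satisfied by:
  {i: True, q: False}


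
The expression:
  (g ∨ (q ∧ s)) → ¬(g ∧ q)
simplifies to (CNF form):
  ¬g ∨ ¬q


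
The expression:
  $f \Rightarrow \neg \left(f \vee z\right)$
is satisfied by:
  {f: False}


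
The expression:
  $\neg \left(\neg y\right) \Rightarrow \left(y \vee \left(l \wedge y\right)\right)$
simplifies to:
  $\text{True}$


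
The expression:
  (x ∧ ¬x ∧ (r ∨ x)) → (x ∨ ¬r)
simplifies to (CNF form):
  True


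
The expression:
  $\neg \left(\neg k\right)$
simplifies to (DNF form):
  $k$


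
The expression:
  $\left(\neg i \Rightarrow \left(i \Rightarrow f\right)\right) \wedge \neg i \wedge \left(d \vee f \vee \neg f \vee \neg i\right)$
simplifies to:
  $\neg i$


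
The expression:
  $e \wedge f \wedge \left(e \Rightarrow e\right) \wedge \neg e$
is never true.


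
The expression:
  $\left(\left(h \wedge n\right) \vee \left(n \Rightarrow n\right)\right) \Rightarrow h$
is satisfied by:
  {h: True}


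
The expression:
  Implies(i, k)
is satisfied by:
  {k: True, i: False}
  {i: False, k: False}
  {i: True, k: True}


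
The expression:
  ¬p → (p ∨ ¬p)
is always true.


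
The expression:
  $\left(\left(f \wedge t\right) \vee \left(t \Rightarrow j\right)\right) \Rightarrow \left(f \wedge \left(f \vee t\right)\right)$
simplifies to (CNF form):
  $\left(f \vee t\right) \wedge \left(f \vee \neg j\right)$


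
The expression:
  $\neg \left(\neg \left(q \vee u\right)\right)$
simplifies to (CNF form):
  $q \vee u$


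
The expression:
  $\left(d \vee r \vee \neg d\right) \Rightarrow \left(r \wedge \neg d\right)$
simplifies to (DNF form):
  $r \wedge \neg d$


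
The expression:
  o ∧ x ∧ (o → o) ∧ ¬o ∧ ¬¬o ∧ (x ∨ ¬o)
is never true.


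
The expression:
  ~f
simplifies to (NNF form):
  ~f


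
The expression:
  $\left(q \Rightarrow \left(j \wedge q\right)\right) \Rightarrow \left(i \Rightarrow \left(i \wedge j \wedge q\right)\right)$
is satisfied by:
  {q: True, i: False}
  {i: False, q: False}
  {i: True, q: True}


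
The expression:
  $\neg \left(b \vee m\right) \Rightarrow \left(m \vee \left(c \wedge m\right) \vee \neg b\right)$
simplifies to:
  $\text{True}$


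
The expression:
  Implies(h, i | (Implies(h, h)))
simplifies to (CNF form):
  True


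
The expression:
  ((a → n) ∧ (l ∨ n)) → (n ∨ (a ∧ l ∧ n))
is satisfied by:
  {n: True, a: True, l: False}
  {n: True, l: False, a: False}
  {a: True, l: False, n: False}
  {a: False, l: False, n: False}
  {n: True, a: True, l: True}
  {n: True, l: True, a: False}
  {a: True, l: True, n: False}


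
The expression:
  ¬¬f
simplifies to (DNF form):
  f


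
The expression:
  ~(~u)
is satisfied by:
  {u: True}


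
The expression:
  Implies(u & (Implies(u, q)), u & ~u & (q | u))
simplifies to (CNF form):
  ~q | ~u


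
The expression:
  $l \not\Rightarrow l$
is never true.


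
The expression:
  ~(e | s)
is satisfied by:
  {e: False, s: False}


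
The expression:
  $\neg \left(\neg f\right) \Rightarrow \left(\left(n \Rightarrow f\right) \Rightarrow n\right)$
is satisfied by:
  {n: True, f: False}
  {f: False, n: False}
  {f: True, n: True}


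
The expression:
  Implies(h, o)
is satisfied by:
  {o: True, h: False}
  {h: False, o: False}
  {h: True, o: True}


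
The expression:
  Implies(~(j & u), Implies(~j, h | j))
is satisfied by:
  {h: True, j: True}
  {h: True, j: False}
  {j: True, h: False}


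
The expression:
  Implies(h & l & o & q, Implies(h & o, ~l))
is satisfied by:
  {l: False, q: False, o: False, h: False}
  {h: True, l: False, q: False, o: False}
  {o: True, l: False, q: False, h: False}
  {h: True, o: True, l: False, q: False}
  {q: True, h: False, l: False, o: False}
  {h: True, q: True, l: False, o: False}
  {o: True, q: True, h: False, l: False}
  {h: True, o: True, q: True, l: False}
  {l: True, o: False, q: False, h: False}
  {h: True, l: True, o: False, q: False}
  {o: True, l: True, h: False, q: False}
  {h: True, o: True, l: True, q: False}
  {q: True, l: True, o: False, h: False}
  {h: True, q: True, l: True, o: False}
  {o: True, q: True, l: True, h: False}


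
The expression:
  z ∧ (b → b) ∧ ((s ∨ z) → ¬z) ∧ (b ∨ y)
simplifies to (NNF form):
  False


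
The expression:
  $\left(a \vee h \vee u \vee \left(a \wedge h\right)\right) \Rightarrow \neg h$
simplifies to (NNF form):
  $\neg h$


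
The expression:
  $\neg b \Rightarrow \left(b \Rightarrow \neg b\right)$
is always true.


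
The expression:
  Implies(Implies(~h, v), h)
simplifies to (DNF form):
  h | ~v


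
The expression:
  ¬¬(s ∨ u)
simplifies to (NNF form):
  s ∨ u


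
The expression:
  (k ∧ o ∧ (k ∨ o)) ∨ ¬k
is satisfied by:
  {o: True, k: False}
  {k: False, o: False}
  {k: True, o: True}


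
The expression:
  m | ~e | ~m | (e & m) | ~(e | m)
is always true.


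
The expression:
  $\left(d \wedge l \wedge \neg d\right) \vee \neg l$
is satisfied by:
  {l: False}


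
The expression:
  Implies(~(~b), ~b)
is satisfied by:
  {b: False}


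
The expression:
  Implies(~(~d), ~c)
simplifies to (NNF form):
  ~c | ~d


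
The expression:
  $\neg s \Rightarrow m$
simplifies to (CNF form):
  $m \vee s$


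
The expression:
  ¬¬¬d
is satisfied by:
  {d: False}


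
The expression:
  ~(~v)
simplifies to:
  v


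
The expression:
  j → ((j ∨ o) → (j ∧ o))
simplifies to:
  o ∨ ¬j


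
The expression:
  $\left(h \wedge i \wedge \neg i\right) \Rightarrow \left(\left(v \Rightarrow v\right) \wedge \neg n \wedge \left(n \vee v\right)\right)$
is always true.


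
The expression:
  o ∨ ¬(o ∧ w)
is always true.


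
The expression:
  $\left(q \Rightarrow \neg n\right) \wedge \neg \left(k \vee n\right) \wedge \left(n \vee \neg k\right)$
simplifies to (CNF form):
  $\neg k \wedge \neg n$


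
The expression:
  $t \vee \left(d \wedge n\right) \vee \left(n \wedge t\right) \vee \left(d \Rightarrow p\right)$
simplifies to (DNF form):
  $n \vee p \vee t \vee \neg d$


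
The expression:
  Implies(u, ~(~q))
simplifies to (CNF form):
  q | ~u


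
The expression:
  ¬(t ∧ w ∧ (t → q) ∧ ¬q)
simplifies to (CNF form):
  True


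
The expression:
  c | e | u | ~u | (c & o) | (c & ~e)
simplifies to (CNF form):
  True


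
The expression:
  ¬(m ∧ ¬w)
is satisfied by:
  {w: True, m: False}
  {m: False, w: False}
  {m: True, w: True}


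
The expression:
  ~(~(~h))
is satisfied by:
  {h: False}


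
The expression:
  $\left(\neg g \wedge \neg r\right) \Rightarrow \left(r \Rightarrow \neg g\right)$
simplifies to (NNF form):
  $\text{True}$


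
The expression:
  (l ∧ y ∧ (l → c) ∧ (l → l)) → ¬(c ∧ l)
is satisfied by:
  {l: False, c: False, y: False}
  {y: True, l: False, c: False}
  {c: True, l: False, y: False}
  {y: True, c: True, l: False}
  {l: True, y: False, c: False}
  {y: True, l: True, c: False}
  {c: True, l: True, y: False}


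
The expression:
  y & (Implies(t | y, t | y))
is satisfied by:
  {y: True}


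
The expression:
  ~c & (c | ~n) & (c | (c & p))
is never true.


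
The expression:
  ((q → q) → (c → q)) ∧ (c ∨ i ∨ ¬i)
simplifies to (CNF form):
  q ∨ ¬c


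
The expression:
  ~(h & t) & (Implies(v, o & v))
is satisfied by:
  {o: True, t: False, h: False, v: False}
  {o: False, t: False, h: False, v: False}
  {o: True, v: True, t: False, h: False}
  {o: True, h: True, v: False, t: False}
  {h: True, v: False, t: False, o: False}
  {o: True, v: True, h: True, t: False}
  {o: True, t: True, v: False, h: False}
  {t: True, v: False, h: False, o: False}
  {o: True, v: True, t: True, h: False}


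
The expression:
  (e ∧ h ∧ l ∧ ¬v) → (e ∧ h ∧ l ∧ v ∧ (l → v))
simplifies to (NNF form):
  v ∨ ¬e ∨ ¬h ∨ ¬l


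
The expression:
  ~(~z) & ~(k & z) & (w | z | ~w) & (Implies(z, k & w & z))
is never true.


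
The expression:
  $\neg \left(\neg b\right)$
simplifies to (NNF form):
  $b$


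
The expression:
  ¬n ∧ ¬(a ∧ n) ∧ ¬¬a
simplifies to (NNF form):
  a ∧ ¬n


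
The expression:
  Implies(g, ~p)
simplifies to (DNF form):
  ~g | ~p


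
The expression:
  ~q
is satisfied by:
  {q: False}


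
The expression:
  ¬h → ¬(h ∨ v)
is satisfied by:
  {h: True, v: False}
  {v: False, h: False}
  {v: True, h: True}


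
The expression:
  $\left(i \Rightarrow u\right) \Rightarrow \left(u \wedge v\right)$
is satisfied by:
  {i: True, v: True, u: False}
  {i: True, v: False, u: False}
  {u: True, i: True, v: True}
  {u: True, v: True, i: False}


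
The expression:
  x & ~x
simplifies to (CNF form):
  False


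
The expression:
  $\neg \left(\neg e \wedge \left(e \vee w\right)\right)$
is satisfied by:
  {e: True, w: False}
  {w: False, e: False}
  {w: True, e: True}


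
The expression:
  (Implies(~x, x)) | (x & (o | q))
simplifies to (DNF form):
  x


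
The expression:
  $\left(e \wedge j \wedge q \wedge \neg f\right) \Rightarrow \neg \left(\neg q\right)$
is always true.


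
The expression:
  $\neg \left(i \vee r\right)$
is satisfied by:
  {i: False, r: False}


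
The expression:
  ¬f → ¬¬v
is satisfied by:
  {v: True, f: True}
  {v: True, f: False}
  {f: True, v: False}


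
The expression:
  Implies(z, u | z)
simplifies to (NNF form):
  True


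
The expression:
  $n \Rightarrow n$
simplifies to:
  $\text{True}$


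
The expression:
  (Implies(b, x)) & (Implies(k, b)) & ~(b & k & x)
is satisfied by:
  {x: True, k: False, b: False}
  {k: False, b: False, x: False}
  {x: True, b: True, k: False}


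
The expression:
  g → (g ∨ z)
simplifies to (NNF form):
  True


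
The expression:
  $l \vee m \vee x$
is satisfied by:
  {x: True, m: True, l: True}
  {x: True, m: True, l: False}
  {x: True, l: True, m: False}
  {x: True, l: False, m: False}
  {m: True, l: True, x: False}
  {m: True, l: False, x: False}
  {l: True, m: False, x: False}


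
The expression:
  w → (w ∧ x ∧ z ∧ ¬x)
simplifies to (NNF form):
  ¬w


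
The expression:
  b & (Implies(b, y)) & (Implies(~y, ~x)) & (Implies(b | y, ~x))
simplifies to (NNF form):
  b & y & ~x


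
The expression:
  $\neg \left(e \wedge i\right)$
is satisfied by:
  {e: False, i: False}
  {i: True, e: False}
  {e: True, i: False}


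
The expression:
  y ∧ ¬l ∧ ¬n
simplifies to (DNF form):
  y ∧ ¬l ∧ ¬n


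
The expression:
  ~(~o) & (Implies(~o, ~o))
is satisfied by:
  {o: True}


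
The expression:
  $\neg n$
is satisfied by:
  {n: False}


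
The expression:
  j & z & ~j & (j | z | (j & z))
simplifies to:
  False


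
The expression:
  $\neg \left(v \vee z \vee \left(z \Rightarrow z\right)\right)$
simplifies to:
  $\text{False}$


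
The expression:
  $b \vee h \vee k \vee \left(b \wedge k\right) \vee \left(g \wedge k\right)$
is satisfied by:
  {b: True, k: True, h: True}
  {b: True, k: True, h: False}
  {b: True, h: True, k: False}
  {b: True, h: False, k: False}
  {k: True, h: True, b: False}
  {k: True, h: False, b: False}
  {h: True, k: False, b: False}


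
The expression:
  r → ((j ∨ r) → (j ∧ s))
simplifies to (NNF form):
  (j ∧ s) ∨ ¬r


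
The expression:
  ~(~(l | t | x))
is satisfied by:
  {x: True, t: True, l: True}
  {x: True, t: True, l: False}
  {x: True, l: True, t: False}
  {x: True, l: False, t: False}
  {t: True, l: True, x: False}
  {t: True, l: False, x: False}
  {l: True, t: False, x: False}


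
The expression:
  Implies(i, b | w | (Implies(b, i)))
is always true.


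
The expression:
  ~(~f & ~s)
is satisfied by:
  {s: True, f: True}
  {s: True, f: False}
  {f: True, s: False}


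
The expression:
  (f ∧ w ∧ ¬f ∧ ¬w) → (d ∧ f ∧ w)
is always true.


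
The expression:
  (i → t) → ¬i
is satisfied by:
  {t: False, i: False}
  {i: True, t: False}
  {t: True, i: False}


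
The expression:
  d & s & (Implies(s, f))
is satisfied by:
  {s: True, d: True, f: True}


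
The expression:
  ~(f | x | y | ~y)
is never true.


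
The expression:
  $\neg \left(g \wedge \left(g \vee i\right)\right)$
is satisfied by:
  {g: False}


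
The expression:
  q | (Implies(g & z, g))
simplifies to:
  True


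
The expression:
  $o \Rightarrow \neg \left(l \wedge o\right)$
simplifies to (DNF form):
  $\neg l \vee \neg o$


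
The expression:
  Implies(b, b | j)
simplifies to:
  True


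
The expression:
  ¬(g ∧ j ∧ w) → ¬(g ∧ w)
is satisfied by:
  {j: True, g: False, w: False}
  {j: False, g: False, w: False}
  {w: True, j: True, g: False}
  {w: True, j: False, g: False}
  {g: True, j: True, w: False}
  {g: True, j: False, w: False}
  {g: True, w: True, j: True}


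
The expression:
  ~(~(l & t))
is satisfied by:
  {t: True, l: True}


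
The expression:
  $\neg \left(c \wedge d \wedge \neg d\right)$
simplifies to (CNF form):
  $\text{True}$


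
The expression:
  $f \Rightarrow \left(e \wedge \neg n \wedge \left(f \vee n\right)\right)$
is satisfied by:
  {e: True, f: False, n: False}
  {e: False, f: False, n: False}
  {n: True, e: True, f: False}
  {n: True, e: False, f: False}
  {f: True, e: True, n: False}


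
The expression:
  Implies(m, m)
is always true.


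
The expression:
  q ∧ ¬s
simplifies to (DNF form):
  q ∧ ¬s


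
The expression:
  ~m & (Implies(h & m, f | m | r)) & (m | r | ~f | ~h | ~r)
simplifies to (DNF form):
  ~m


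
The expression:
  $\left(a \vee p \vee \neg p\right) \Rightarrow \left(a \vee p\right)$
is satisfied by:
  {a: True, p: True}
  {a: True, p: False}
  {p: True, a: False}


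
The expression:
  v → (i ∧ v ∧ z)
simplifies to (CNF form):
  (i ∨ ¬v) ∧ (z ∨ ¬v)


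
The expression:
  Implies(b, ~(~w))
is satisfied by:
  {w: True, b: False}
  {b: False, w: False}
  {b: True, w: True}


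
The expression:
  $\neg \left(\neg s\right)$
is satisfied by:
  {s: True}


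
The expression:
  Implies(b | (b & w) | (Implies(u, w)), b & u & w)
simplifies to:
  u & (b | ~w) & (w | ~b)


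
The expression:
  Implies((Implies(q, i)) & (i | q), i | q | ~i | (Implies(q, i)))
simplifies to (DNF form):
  True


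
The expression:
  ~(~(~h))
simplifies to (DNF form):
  ~h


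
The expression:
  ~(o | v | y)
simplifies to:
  ~o & ~v & ~y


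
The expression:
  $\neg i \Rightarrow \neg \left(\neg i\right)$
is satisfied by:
  {i: True}


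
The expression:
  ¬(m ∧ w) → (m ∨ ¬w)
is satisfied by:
  {m: True, w: False}
  {w: False, m: False}
  {w: True, m: True}


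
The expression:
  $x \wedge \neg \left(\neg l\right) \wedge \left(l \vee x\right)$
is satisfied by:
  {x: True, l: True}


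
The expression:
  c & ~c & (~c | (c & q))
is never true.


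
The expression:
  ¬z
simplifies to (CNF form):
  ¬z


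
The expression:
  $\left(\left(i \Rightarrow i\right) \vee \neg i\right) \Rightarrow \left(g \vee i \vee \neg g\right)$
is always true.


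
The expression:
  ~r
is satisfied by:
  {r: False}


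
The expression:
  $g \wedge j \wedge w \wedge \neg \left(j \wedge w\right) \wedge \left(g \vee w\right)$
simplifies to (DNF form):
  $\text{False}$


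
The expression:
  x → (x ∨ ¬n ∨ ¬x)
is always true.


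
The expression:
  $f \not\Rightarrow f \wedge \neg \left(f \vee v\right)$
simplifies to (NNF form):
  $\text{False}$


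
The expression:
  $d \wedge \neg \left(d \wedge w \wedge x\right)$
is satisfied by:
  {d: True, w: False, x: False}
  {x: True, d: True, w: False}
  {w: True, d: True, x: False}


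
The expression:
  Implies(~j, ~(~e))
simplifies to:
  e | j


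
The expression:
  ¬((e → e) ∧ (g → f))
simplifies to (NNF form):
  g ∧ ¬f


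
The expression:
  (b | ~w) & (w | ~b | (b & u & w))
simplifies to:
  (b & w) | (~b & ~w)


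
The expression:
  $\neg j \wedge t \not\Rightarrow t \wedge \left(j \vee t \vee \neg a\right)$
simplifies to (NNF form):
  $\text{False}$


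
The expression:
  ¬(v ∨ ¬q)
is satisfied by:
  {q: True, v: False}


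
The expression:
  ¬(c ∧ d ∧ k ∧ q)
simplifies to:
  ¬c ∨ ¬d ∨ ¬k ∨ ¬q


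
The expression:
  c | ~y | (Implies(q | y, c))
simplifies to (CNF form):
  c | ~y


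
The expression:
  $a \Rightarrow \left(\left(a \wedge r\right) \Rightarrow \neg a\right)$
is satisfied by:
  {a: False, r: False}
  {r: True, a: False}
  {a: True, r: False}


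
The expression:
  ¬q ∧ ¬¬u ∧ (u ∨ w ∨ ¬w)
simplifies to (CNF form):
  u ∧ ¬q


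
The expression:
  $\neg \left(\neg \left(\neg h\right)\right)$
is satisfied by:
  {h: False}


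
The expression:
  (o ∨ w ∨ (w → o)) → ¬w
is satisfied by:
  {w: False}


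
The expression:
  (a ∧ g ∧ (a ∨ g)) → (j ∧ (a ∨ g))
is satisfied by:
  {j: True, a: False, g: False}
  {j: False, a: False, g: False}
  {g: True, j: True, a: False}
  {g: True, j: False, a: False}
  {a: True, j: True, g: False}
  {a: True, j: False, g: False}
  {a: True, g: True, j: True}


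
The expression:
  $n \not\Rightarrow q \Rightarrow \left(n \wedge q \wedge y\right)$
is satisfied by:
  {q: True, n: False}
  {n: False, q: False}
  {n: True, q: True}


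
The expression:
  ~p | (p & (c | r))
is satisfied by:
  {r: True, c: True, p: False}
  {r: True, p: False, c: False}
  {c: True, p: False, r: False}
  {c: False, p: False, r: False}
  {r: True, c: True, p: True}
  {r: True, p: True, c: False}
  {c: True, p: True, r: False}


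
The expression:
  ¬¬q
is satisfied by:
  {q: True}


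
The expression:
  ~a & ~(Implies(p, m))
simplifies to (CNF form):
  p & ~a & ~m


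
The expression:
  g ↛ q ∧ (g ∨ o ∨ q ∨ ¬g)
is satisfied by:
  {g: True, q: False}


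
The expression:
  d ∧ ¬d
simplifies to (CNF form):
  False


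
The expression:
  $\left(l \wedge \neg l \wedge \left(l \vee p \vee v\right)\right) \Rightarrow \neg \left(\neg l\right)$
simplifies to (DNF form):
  $\text{True}$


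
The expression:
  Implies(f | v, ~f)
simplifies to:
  ~f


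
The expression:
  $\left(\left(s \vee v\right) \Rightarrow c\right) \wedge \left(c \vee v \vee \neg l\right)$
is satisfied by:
  {c: True, s: False, l: False, v: False}
  {c: True, v: True, s: False, l: False}
  {c: True, l: True, s: False, v: False}
  {c: True, v: True, l: True, s: False}
  {c: True, s: True, l: False, v: False}
  {c: True, v: True, s: True, l: False}
  {c: True, l: True, s: True, v: False}
  {c: True, v: True, l: True, s: True}
  {v: False, s: False, l: False, c: False}


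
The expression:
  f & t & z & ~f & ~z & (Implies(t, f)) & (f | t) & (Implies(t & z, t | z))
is never true.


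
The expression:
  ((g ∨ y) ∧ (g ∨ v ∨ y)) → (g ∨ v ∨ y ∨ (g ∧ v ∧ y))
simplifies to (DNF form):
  True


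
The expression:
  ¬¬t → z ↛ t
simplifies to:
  ¬t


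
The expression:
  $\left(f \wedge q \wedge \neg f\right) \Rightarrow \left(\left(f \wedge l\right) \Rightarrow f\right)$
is always true.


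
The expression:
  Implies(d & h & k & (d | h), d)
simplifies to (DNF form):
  True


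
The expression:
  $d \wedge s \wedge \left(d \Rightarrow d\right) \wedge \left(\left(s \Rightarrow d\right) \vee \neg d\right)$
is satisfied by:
  {s: True, d: True}


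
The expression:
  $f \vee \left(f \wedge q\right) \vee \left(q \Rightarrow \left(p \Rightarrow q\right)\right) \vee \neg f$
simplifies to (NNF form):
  $\text{True}$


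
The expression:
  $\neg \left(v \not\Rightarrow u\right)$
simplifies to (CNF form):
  $u \vee \neg v$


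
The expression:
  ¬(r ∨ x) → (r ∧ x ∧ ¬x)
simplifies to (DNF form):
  r ∨ x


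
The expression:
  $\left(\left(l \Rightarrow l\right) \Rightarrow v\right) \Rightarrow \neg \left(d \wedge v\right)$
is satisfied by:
  {v: False, d: False}
  {d: True, v: False}
  {v: True, d: False}


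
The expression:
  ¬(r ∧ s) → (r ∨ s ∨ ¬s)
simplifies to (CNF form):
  True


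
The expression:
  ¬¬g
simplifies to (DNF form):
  g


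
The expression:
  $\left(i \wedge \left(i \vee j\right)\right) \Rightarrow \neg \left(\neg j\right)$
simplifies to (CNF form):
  $j \vee \neg i$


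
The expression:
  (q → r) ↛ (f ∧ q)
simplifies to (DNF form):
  (r ∧ ¬f) ∨ ¬q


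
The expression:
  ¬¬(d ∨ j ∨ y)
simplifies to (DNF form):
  d ∨ j ∨ y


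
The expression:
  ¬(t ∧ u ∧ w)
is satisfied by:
  {w: False, u: False, t: False}
  {t: True, w: False, u: False}
  {u: True, w: False, t: False}
  {t: True, u: True, w: False}
  {w: True, t: False, u: False}
  {t: True, w: True, u: False}
  {u: True, w: True, t: False}


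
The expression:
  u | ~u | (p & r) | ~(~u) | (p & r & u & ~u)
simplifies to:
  True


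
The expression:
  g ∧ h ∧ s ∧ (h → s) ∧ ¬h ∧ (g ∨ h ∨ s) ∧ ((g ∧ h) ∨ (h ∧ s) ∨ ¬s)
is never true.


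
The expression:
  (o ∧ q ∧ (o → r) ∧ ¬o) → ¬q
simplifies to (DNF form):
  True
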